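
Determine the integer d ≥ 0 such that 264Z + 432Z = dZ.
(264, 432) = (24); d = 24

In the PID Z, (a, b) is generated by gcd(a, b). Compute gcd(432, 264) with the extended Euclidean algorithm, tracking rows (r, s, t) with s·432 + t·264 = r:
  row A: (432, 1, 0)   [1·432 + 0·264 = 432]
  row B: (264, 0, 1)   [0·432 + 1·264 = 264]
  432 = 1·264 + 168   → row C = row A − 1·row B = (168, 1, −1)   [check: 1·432 − 1·264 = 168]
  264 = 1·168 + 96   → row D = row B − 1·row C = (96, −1, 2)   [check: −1·432 + 2·264 = 96]
  168 = 1·96 + 72   → row E = row C − 1·row D = (72, 2, −3)   [check: 2·432 − 3·264 = 72]
  96 = 1·72 + 24   → row F = row D − 1·row E = (24, −3, 5)   [check: −3·432 + 5·264 = 24]
  72 = 3·24 + 0   → remainder 0, stop. gcd = 24 (last nonzero row F).
So gcd(264, 432) = 24, with Bézout identity −3·432 + 5·264 = 24. Containment (⊇): the Bézout identity exhibits 24 as an element of (264, 432), giving (24) ⊆ (264, 432). Containment (⊆): since 24 | 264 and 24 | 432 (264 = 24·11, 432 = 24·18), every Z-linear combination of 264 and 432 is divisible by 24, so (264, 432) ⊆ (24). Therefore (264, 432) = (24), d = 24.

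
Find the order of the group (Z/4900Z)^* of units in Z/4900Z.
|(Z/4900Z)^*| = 1680

(Z/4900Z)^* consists of the classes a with gcd(a, 4900) = 1, so its order is φ(4900). φ is multiplicative, with φ(p^e) = p^e − p^(e−1). Factorise 4900 = 2^2 · 5^2 · 7^2. Then
  φ(4900) = (2^2 − 2^1) · (5^2 − 5^1) · (7^2 − 7^1) = 2 · 20 · 42 = 1680.
Thus |(Z/4900Z)^*| = 1680.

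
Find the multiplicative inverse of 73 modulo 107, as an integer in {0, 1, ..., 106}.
Apply the extended Euclidean algorithm to (107, 73), tracking rows (r, s, t) with s·107 + t·73 = r. Each division r_prev = q·r_cur + r_new produces the new row as (previous row) − q·(current row):
  row A: (107, 1, 0)   [1·107 + 0·73 = 107]
  row B: (73, 0, 1)   [0·107 + 1·73 = 73]
  107 = 1·73 + 34   → row C = row A − 1·row B = (34, 1, −1)   [check: 1·107 − 1·73 = 34]
  73 = 2·34 + 5   → row D = row B − 2·row C = (5, −2, 3)   [check: −2·107 + 3·73 = 5]
  34 = 6·5 + 4   → row E = row C − 6·row D = (4, 13, −19)   [check: 13·107 − 19·73 = 4]
  5 = 1·4 + 1   → row F = row D − 1·row E = (1, −15, 22)   [check: −15·107 + 22·73 = 1]
  4 = 4·1 + 0   → remainder 0, stop. gcd = 1 (last nonzero row F).
The gcd is 1, so 73 is invertible mod 107. The last nonzero row gives −15·107 + 22·73 = 1, so t = 22. So 73^(−1) ≡ 22 (mod 107). Verify: 73 · 22 = 1606 ≡ 1 (mod 107). ✓

Final answer: 73^(−1) ≡ 22 (mod 107)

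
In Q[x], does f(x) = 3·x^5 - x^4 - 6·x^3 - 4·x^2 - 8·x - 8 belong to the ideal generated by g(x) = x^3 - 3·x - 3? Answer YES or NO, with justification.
In Q[x] the ideal (g) consists of all multiples of g, so f ∈ (g) iff g | f, i.e. iff the remainder of f on division by g is 0. Divide f by g (g is monic, so eliminate the leading term of the running remainder at each step):
  leading term 3·x^5: subtract (3·x^2)·g(x) = 3·x^5 - 9·x^3 - 9·x^2, leaving -x^4 + 3·x^3 + 5·x^2 - 8·x - 8
  leading term -x^4: subtract (-x)·g(x) = -x^4 + 3·x^2 + 3·x, leaving 3·x^3 + 2·x^2 - 11·x - 8
  leading term 3·x^3: subtract (3)·g(x) = 3·x^3 - 9·x - 9, leaving 2·x^2 - 2·x + 1
The remainder r(x) = 2·x^2 - 2·x + 1 ≠ 0 (and deg r < deg g), so g ∤ f, i.e. f ∉ (g).

Final answer: NO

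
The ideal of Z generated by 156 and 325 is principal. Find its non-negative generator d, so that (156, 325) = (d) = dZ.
(156, 325) = (13); d = 13

In the PID Z, (a, b) is generated by gcd(a, b). Compute gcd(325, 156) with the extended Euclidean algorithm, tracking rows (r, s, t) with s·325 + t·156 = r:
  row A: (325, 1, 0)   [1·325 + 0·156 = 325]
  row B: (156, 0, 1)   [0·325 + 1·156 = 156]
  325 = 2·156 + 13   → row C = row A − 2·row B = (13, 1, −2)   [check: 1·325 − 2·156 = 13]
  156 = 12·13 + 0   → remainder 0, stop. gcd = 13 (last nonzero row C).
So gcd(156, 325) = 13, with Bézout identity 1·325 − 2·156 = 13. Containment (⊇): the Bézout identity exhibits 13 as an element of (156, 325), giving (13) ⊆ (156, 325). Containment (⊆): since 13 | 156 and 13 | 325 (156 = 13·12, 325 = 13·25), every Z-linear combination of 156 and 325 is divisible by 13, so (156, 325) ⊆ (13). Therefore (156, 325) = (13), d = 13.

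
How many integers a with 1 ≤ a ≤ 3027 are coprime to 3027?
2016

The number of a ∈ {1, ..., 3027} with gcd(a, 3027) = 1 is by definition Euler's totient φ(3027). φ is multiplicative, with φ(p^e) = p^e − p^(e−1). Factorise 3027 = 3 · 1009. Then
  φ(3027) = (3 − 1) · (1009 − 1) = 2 · 1008 = 2016.
So there are 2016 such integers.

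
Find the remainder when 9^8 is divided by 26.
Use repeated squaring. Binary(8) = 1000. Walk through the bits of the exponent 8 left-to-right: at each bit after the leading one, square the running value, then multiply by 9 if the bit is 1 (always reducing mod 26):
  bit 1 = 1 (leading): start with 9.
  bit 2 = 0: square 9^2 = 81 ≡ 3 (mod 26).
  bit 3 = 0: square 3^2 = 9 (mod 26).
  bit 4 = 0: square 9^2 = 81 ≡ 3 (mod 26).
Final value: 9^8 ≡ 3 (mod 26).

Final answer: 3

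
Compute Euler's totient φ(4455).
φ(4455) = 2160

φ is multiplicative, with φ(p^e) = p^e − p^(e−1). Factorise 4455 = 3^4 · 5 · 11. Then
  φ(4455) = (3^4 − 3^3) · (5 − 1) · (11 − 1) = 54 · 4 · 10 = 2160.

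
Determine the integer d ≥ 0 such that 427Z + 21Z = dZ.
In the PID Z, (a, b) is generated by gcd(a, b). Compute gcd(427, 21) with the extended Euclidean algorithm, tracking rows (r, s, t) with s·427 + t·21 = r:
  row A: (427, 1, 0)   [1·427 + 0·21 = 427]
  row B: (21, 0, 1)   [0·427 + 1·21 = 21]
  427 = 20·21 + 7   → row C = row A − 20·row B = (7, 1, −20)   [check: 1·427 − 20·21 = 7]
  21 = 3·7 + 0   → remainder 0, stop. gcd = 7 (last nonzero row C).
So gcd(427, 21) = 7, with Bézout identity 1·427 − 20·21 = 7. Containment (⊇): the Bézout identity exhibits 7 as an element of (427, 21), giving (7) ⊆ (427, 21). Containment (⊆): since 7 | 427 and 7 | 21 (427 = 7·61, 21 = 7·3), every Z-linear combination of 427 and 21 is divisible by 7, so (427, 21) ⊆ (7). Therefore (427, 21) = (7), d = 7.

Final answer: (427, 21) = (7); d = 7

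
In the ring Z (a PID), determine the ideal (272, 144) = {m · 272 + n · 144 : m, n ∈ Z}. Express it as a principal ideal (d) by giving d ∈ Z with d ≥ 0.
In the PID Z, (a, b) is generated by gcd(a, b). Compute gcd(272, 144) with the extended Euclidean algorithm, tracking rows (r, s, t) with s·272 + t·144 = r:
  row A: (272, 1, 0)   [1·272 + 0·144 = 272]
  row B: (144, 0, 1)   [0·272 + 1·144 = 144]
  272 = 1·144 + 128   → row C = row A − 1·row B = (128, 1, −1)   [check: 1·272 − 1·144 = 128]
  144 = 1·128 + 16   → row D = row B − 1·row C = (16, −1, 2)   [check: −1·272 + 2·144 = 16]
  128 = 8·16 + 0   → remainder 0, stop. gcd = 16 (last nonzero row D).
So gcd(272, 144) = 16, with Bézout identity −1·272 + 2·144 = 16. Containment (⊇): the Bézout identity exhibits 16 as an element of (272, 144), giving (16) ⊆ (272, 144). Containment (⊆): since 16 | 272 and 16 | 144 (272 = 16·17, 144 = 16·9), every Z-linear combination of 272 and 144 is divisible by 16, so (272, 144) ⊆ (16). Therefore (272, 144) = (16), d = 16.

Final answer: (272, 144) = (16); d = 16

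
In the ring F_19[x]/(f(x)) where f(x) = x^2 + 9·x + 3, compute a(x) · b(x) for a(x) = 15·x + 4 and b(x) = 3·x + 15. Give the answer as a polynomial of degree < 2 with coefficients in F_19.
Multiply as integer polynomials: a · b = 45·x^2 + 237·x + 60. Reducing coefficients mod 19: a · b ≡ 7·x^2 + 9·x + 3. Now divide by f(x) = x^2 + 9·x + 3 in F_19[x], eliminating the leading term at each step:
  leading term 7·x^2: subtract (7)·f(x) = 7·x^2 + 6·x + 2, leaving 3·x + 1 (coefficients mod 19)
The degree is now < 2, so this is the remainder. Hence a · b ≡ 3·x + 1 in F_19[x]/(f).

Final answer: a · b ≡ 3·x + 1 (mod f(x))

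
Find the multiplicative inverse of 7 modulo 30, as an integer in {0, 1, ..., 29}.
Apply the extended Euclidean algorithm to (30, 7), tracking rows (r, s, t) with s·30 + t·7 = r. Each division r_prev = q·r_cur + r_new produces the new row as (previous row) − q·(current row):
  row A: (30, 1, 0)   [1·30 + 0·7 = 30]
  row B: (7, 0, 1)   [0·30 + 1·7 = 7]
  30 = 4·7 + 2   → row C = row A − 4·row B = (2, 1, −4)   [check: 1·30 − 4·7 = 2]
  7 = 3·2 + 1   → row D = row B − 3·row C = (1, −3, 13)   [check: −3·30 + 13·7 = 1]
  2 = 2·1 + 0   → remainder 0, stop. gcd = 1 (last nonzero row D).
The gcd is 1, so 7 is invertible mod 30. The last nonzero row gives −3·30 + 13·7 = 1, so t = 13. So 7^(−1) ≡ 13 (mod 30). Verify: 7 · 13 = 91 ≡ 1 (mod 30). ✓

Final answer: 7^(−1) ≡ 13 (mod 30)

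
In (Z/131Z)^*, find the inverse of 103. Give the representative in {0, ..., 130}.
Apply the extended Euclidean algorithm to (131, 103), tracking rows (r, s, t) with s·131 + t·103 = r. Each division r_prev = q·r_cur + r_new produces the new row as (previous row) − q·(current row):
  row A: (131, 1, 0)   [1·131 + 0·103 = 131]
  row B: (103, 0, 1)   [0·131 + 1·103 = 103]
  131 = 1·103 + 28   → row C = row A − 1·row B = (28, 1, −1)   [check: 1·131 − 1·103 = 28]
  103 = 3·28 + 19   → row D = row B − 3·row C = (19, −3, 4)   [check: −3·131 + 4·103 = 19]
  28 = 1·19 + 9   → row E = row C − 1·row D = (9, 4, −5)   [check: 4·131 − 5·103 = 9]
  19 = 2·9 + 1   → row F = row D − 2·row E = (1, −11, 14)   [check: −11·131 + 14·103 = 1]
  9 = 9·1 + 0   → remainder 0, stop. gcd = 1 (last nonzero row F).
The gcd is 1, so 103 is invertible mod 131. The last nonzero row gives −11·131 + 14·103 = 1, so t = 14. So 103^(−1) ≡ 14 (mod 131). Verify: 103 · 14 = 1442 ≡ 1 (mod 131). ✓

Final answer: 103^(−1) ≡ 14 (mod 131)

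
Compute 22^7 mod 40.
8

Use repeated squaring. Binary(7) = 111. Walk through the bits of the exponent 7 left-to-right: at each bit after the leading one, square the running value, then multiply by 22 if the bit is 1 (always reducing mod 40):
  bit 1 = 1 (leading): start with 22.
  bit 2 = 1: square 22^2 = 484 ≡ 4; bit is 1, so multiply 4·22 = 88 ≡ 8 (mod 40).
  bit 3 = 1: square 8^2 = 64 ≡ 24; bit is 1, so multiply 24·22 = 528 ≡ 8 (mod 40).
Final value: 22^7 ≡ 8 (mod 40).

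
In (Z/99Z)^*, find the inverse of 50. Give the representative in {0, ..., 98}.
50^(−1) ≡ 2 (mod 99)

Apply the extended Euclidean algorithm to (99, 50), tracking rows (r, s, t) with s·99 + t·50 = r. Each division r_prev = q·r_cur + r_new produces the new row as (previous row) − q·(current row):
  row A: (99, 1, 0)   [1·99 + 0·50 = 99]
  row B: (50, 0, 1)   [0·99 + 1·50 = 50]
  99 = 1·50 + 49   → row C = row A − 1·row B = (49, 1, −1)   [check: 1·99 − 1·50 = 49]
  50 = 1·49 + 1   → row D = row B − 1·row C = (1, −1, 2)   [check: −1·99 + 2·50 = 1]
  49 = 49·1 + 0   → remainder 0, stop. gcd = 1 (last nonzero row D).
The gcd is 1, so 50 is invertible mod 99. The last nonzero row gives −1·99 + 2·50 = 1, so t = 2. So 50^(−1) ≡ 2 (mod 99). Verify: 50 · 2 = 100 ≡ 1 (mod 99). ✓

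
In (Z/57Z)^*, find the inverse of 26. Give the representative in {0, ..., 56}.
Apply the extended Euclidean algorithm to (57, 26), tracking rows (r, s, t) with s·57 + t·26 = r. Each division r_prev = q·r_cur + r_new produces the new row as (previous row) − q·(current row):
  row A: (57, 1, 0)   [1·57 + 0·26 = 57]
  row B: (26, 0, 1)   [0·57 + 1·26 = 26]
  57 = 2·26 + 5   → row C = row A − 2·row B = (5, 1, −2)   [check: 1·57 − 2·26 = 5]
  26 = 5·5 + 1   → row D = row B − 5·row C = (1, −5, 11)   [check: −5·57 + 11·26 = 1]
  5 = 5·1 + 0   → remainder 0, stop. gcd = 1 (last nonzero row D).
The gcd is 1, so 26 is invertible mod 57. The last nonzero row gives −5·57 + 11·26 = 1, so t = 11. So 26^(−1) ≡ 11 (mod 57). Verify: 26 · 11 = 286 ≡ 1 (mod 57). ✓

Final answer: 26^(−1) ≡ 11 (mod 57)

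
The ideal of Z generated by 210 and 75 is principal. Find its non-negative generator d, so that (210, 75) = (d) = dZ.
In the PID Z, (a, b) is generated by gcd(a, b). Compute gcd(210, 75) with the extended Euclidean algorithm, tracking rows (r, s, t) with s·210 + t·75 = r:
  row A: (210, 1, 0)   [1·210 + 0·75 = 210]
  row B: (75, 0, 1)   [0·210 + 1·75 = 75]
  210 = 2·75 + 60   → row C = row A − 2·row B = (60, 1, −2)   [check: 1·210 − 2·75 = 60]
  75 = 1·60 + 15   → row D = row B − 1·row C = (15, −1, 3)   [check: −1·210 + 3·75 = 15]
  60 = 4·15 + 0   → remainder 0, stop. gcd = 15 (last nonzero row D).
So gcd(210, 75) = 15, with Bézout identity −1·210 + 3·75 = 15. Containment (⊇): the Bézout identity exhibits 15 as an element of (210, 75), giving (15) ⊆ (210, 75). Containment (⊆): since 15 | 210 and 15 | 75 (210 = 15·14, 75 = 15·5), every Z-linear combination of 210 and 75 is divisible by 15, so (210, 75) ⊆ (15). Therefore (210, 75) = (15), d = 15.

Final answer: (210, 75) = (15); d = 15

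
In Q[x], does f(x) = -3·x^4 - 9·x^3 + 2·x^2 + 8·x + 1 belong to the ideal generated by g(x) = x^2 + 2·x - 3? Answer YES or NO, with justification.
NO

In Q[x] the ideal (g) consists of all multiples of g, so f ∈ (g) iff g | f, i.e. iff the remainder of f on division by g is 0. Divide f by g (g is monic, so eliminate the leading term of the running remainder at each step):
  leading term -3·x^4: subtract (-3·x^2)·g(x) = -3·x^4 - 6·x^3 + 9·x^2, leaving -3·x^3 - 7·x^2 + 8·x + 1
  leading term -3·x^3: subtract (-3·x)·g(x) = -3·x^3 - 6·x^2 + 9·x, leaving -x^2 - x + 1
  leading term -x^2: subtract (-1)·g(x) = -x^2 - 2·x + 3, leaving x - 2
The remainder r(x) = x - 2 ≠ 0 (and deg r < deg g), so g ∤ f, i.e. f ∉ (g).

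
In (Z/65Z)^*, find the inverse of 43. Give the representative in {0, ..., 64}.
43^(−1) ≡ 62 (mod 65)

Apply the extended Euclidean algorithm to (65, 43), tracking rows (r, s, t) with s·65 + t·43 = r. Each division r_prev = q·r_cur + r_new produces the new row as (previous row) − q·(current row):
  row A: (65, 1, 0)   [1·65 + 0·43 = 65]
  row B: (43, 0, 1)   [0·65 + 1·43 = 43]
  65 = 1·43 + 22   → row C = row A − 1·row B = (22, 1, −1)   [check: 1·65 − 1·43 = 22]
  43 = 1·22 + 21   → row D = row B − 1·row C = (21, −1, 2)   [check: −1·65 + 2·43 = 21]
  22 = 1·21 + 1   → row E = row C − 1·row D = (1, 2, −3)   [check: 2·65 − 3·43 = 1]
  21 = 21·1 + 0   → remainder 0, stop. gcd = 1 (last nonzero row E).
The gcd is 1, so 43 is invertible mod 65. The last nonzero row gives 2·65 − 3·43 = 1, so t = −3. So 43^(−1) ≡ −3 ≡ 62 (mod 65). Verify: 43 · 62 = 2666 ≡ 1 (mod 65). ✓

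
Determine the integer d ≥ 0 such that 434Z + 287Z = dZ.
In the PID Z, (a, b) is generated by gcd(a, b). Compute gcd(434, 287) with the extended Euclidean algorithm, tracking rows (r, s, t) with s·434 + t·287 = r:
  row A: (434, 1, 0)   [1·434 + 0·287 = 434]
  row B: (287, 0, 1)   [0·434 + 1·287 = 287]
  434 = 1·287 + 147   → row C = row A − 1·row B = (147, 1, −1)   [check: 1·434 − 1·287 = 147]
  287 = 1·147 + 140   → row D = row B − 1·row C = (140, −1, 2)   [check: −1·434 + 2·287 = 140]
  147 = 1·140 + 7   → row E = row C − 1·row D = (7, 2, −3)   [check: 2·434 − 3·287 = 7]
  140 = 20·7 + 0   → remainder 0, stop. gcd = 7 (last nonzero row E).
So gcd(434, 287) = 7, with Bézout identity 2·434 − 3·287 = 7. Containment (⊇): the Bézout identity exhibits 7 as an element of (434, 287), giving (7) ⊆ (434, 287). Containment (⊆): since 7 | 434 and 7 | 287 (434 = 7·62, 287 = 7·41), every Z-linear combination of 434 and 287 is divisible by 7, so (434, 287) ⊆ (7). Therefore (434, 287) = (7), d = 7.

Final answer: (434, 287) = (7); d = 7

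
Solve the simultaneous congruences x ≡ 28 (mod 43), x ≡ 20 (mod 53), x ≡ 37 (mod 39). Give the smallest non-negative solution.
The moduli 43, 53, 39 are pairwise coprime, so by the CRT there is a unique solution mod 43·53·39 = 88881.
Solve by successive substitution. Start with x ≡ 28 (mod 43).
  Combine with x ≡ 20 (mod 53): write x = 28 + 43·t and require 28 + 43·t ≡ 20 (mod 53), i.e. 43·t ≡ 20 − 28 ≡ 45 (mod 53). Since 43^(−1) ≡ 37 (mod 53), t ≡ 37·45 ≡ 22 (mod 53). So x ≡ 28 + 43·22 = 974 (mod 2279).
  Combine with x ≡ 37 (mod 39): write x = 974 + 2279·t and require 974 + 2279·t ≡ 37 (mod 39), i.e. 2279·t ≡ 37 − 974 ≡ 38 (mod 39). Since 2279^(−1) ≡ 23 (mod 39) (2279 ≡ 17 (mod 39)), t ≡ 23·38 ≡ 16 (mod 39). So x ≡ 974 + 2279·16 = 37438 (mod 88881).
Unique solution in [0, 88881): x = 37438.

Final answer: x ≡ 37438 (mod 88881); the representative in [0, 88881) is 37438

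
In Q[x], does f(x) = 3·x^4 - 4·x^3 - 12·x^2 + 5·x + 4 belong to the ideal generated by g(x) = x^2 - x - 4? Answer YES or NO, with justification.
In Q[x] the ideal (g) consists of all multiples of g, so f ∈ (g) iff g | f, i.e. iff the remainder of f on division by g is 0. Divide f by g (g is monic, so eliminate the leading term of the running remainder at each step):
  leading term 3·x^4: subtract (3·x^2)·g(x) = 3·x^4 - 3·x^3 - 12·x^2, leaving -x^3 + 5·x + 4
  leading term -x^3: subtract (-x)·g(x) = -x^3 + x^2 + 4·x, leaving -x^2 + x + 4
  leading term -x^2: subtract (-1)·g(x) = -x^2 + x + 4, leaving 0
The remainder is 0, so f(x) = g(x) · h(x) with h(x) = 3·x^2 - x - 1. Hence g | f, i.e. f ∈ (g).

Final answer: YES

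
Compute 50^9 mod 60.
20

Use repeated squaring. Binary(9) = 1001. Walk through the bits of the exponent 9 left-to-right: at each bit after the leading one, square the running value, then multiply by 50 if the bit is 1 (always reducing mod 60):
  bit 1 = 1 (leading): start with 50.
  bit 2 = 0: square 50^2 = 2500 ≡ 40 (mod 60).
  bit 3 = 0: square 40^2 = 1600 ≡ 40 (mod 60).
  bit 4 = 1: square 40^2 = 1600 ≡ 40; bit is 1, so multiply 40·50 = 2000 ≡ 20 (mod 60).
Final value: 50^9 ≡ 20 (mod 60).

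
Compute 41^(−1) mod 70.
41^(−1) ≡ 41 (mod 70)

Apply the extended Euclidean algorithm to (70, 41), tracking rows (r, s, t) with s·70 + t·41 = r. Each division r_prev = q·r_cur + r_new produces the new row as (previous row) − q·(current row):
  row A: (70, 1, 0)   [1·70 + 0·41 = 70]
  row B: (41, 0, 1)   [0·70 + 1·41 = 41]
  70 = 1·41 + 29   → row C = row A − 1·row B = (29, 1, −1)   [check: 1·70 − 1·41 = 29]
  41 = 1·29 + 12   → row D = row B − 1·row C = (12, −1, 2)   [check: −1·70 + 2·41 = 12]
  29 = 2·12 + 5   → row E = row C − 2·row D = (5, 3, −5)   [check: 3·70 − 5·41 = 5]
  12 = 2·5 + 2   → row F = row D − 2·row E = (2, −7, 12)   [check: −7·70 + 12·41 = 2]
  5 = 2·2 + 1   → row G = row E − 2·row F = (1, 17, −29)   [check: 17·70 − 29·41 = 1]
  2 = 2·1 + 0   → remainder 0, stop. gcd = 1 (last nonzero row G).
The gcd is 1, so 41 is invertible mod 70. The last nonzero row gives 17·70 − 29·41 = 1, so t = −29. So 41^(−1) ≡ −29 ≡ 41 (mod 70). Verify: 41 · 41 = 1681 ≡ 1 (mod 70). ✓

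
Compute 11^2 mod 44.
33

Use repeated squaring. Binary(2) = 10. Walk through the bits of the exponent 2 left-to-right: at each bit after the leading one, square the running value, then multiply by 11 if the bit is 1 (always reducing mod 44):
  bit 1 = 1 (leading): start with 11.
  bit 2 = 0: square 11^2 = 121 ≡ 33 (mod 44).
Final value: 11^2 ≡ 33 (mod 44).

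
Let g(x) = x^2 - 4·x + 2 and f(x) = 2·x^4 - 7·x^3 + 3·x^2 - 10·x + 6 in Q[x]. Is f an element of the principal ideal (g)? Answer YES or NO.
YES

In Q[x] the ideal (g) consists of all multiples of g, so f ∈ (g) iff g | f, i.e. iff the remainder of f on division by g is 0. Divide f by g (g is monic, so eliminate the leading term of the running remainder at each step):
  leading term 2·x^4: subtract (2·x^2)·g(x) = 2·x^4 - 8·x^3 + 4·x^2, leaving x^3 - x^2 - 10·x + 6
  leading term x^3: subtract (x)·g(x) = x^3 - 4·x^2 + 2·x, leaving 3·x^2 - 12·x + 6
  leading term 3·x^2: subtract (3)·g(x) = 3·x^2 - 12·x + 6, leaving 0
The remainder is 0, so f(x) = g(x) · h(x) with h(x) = 2·x^2 + x + 3. Hence g | f, i.e. f ∈ (g).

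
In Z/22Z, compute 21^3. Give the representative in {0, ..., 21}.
21

Use repeated squaring. Binary(3) = 11. Walk through the bits of the exponent 3 left-to-right: at each bit after the leading one, square the running value, then multiply by 21 if the bit is 1 (always reducing mod 22):
  bit 1 = 1 (leading): start with 21.
  bit 2 = 1: square 21^2 = 441 ≡ 1; bit is 1, so multiply 1·21 = 21 (mod 22).
Final value: 21^3 ≡ 21 (mod 22).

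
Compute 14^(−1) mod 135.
Apply the extended Euclidean algorithm to (135, 14), tracking rows (r, s, t) with s·135 + t·14 = r. Each division r_prev = q·r_cur + r_new produces the new row as (previous row) − q·(current row):
  row A: (135, 1, 0)   [1·135 + 0·14 = 135]
  row B: (14, 0, 1)   [0·135 + 1·14 = 14]
  135 = 9·14 + 9   → row C = row A − 9·row B = (9, 1, −9)   [check: 1·135 − 9·14 = 9]
  14 = 1·9 + 5   → row D = row B − 1·row C = (5, −1, 10)   [check: −1·135 + 10·14 = 5]
  9 = 1·5 + 4   → row E = row C − 1·row D = (4, 2, −19)   [check: 2·135 − 19·14 = 4]
  5 = 1·4 + 1   → row F = row D − 1·row E = (1, −3, 29)   [check: −3·135 + 29·14 = 1]
  4 = 4·1 + 0   → remainder 0, stop. gcd = 1 (last nonzero row F).
The gcd is 1, so 14 is invertible mod 135. The last nonzero row gives −3·135 + 29·14 = 1, so t = 29. So 14^(−1) ≡ 29 (mod 135). Verify: 14 · 29 = 406 ≡ 1 (mod 135). ✓

Final answer: 14^(−1) ≡ 29 (mod 135)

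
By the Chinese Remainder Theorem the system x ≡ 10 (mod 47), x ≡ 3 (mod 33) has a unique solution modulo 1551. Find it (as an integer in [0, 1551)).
The moduli 47, 33 are pairwise coprime, so by the CRT there is a unique solution mod 47·33 = 1551.
Solve by successive substitution. Start with x ≡ 10 (mod 47).
  Combine with x ≡ 3 (mod 33): write x = 10 + 47·t and require 10 + 47·t ≡ 3 (mod 33), i.e. 47·t ≡ 3 − 10 ≡ 26 (mod 33). Since 47^(−1) ≡ 26 (mod 33) (47 ≡ 14 (mod 33)), t ≡ 26·26 ≡ 16 (mod 33). So x ≡ 10 + 47·16 = 762 (mod 1551).
Unique solution in [0, 1551): x = 762.

Final answer: x ≡ 762 (mod 1551); the representative in [0, 1551) is 762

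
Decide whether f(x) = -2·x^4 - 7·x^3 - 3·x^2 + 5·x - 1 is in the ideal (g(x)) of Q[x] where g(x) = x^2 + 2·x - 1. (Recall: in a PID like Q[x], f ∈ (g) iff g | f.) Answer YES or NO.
In Q[x] the ideal (g) consists of all multiples of g, so f ∈ (g) iff g | f, i.e. iff the remainder of f on division by g is 0. Divide f by g (g is monic, so eliminate the leading term of the running remainder at each step):
  leading term -2·x^4: subtract (-2·x^2)·g(x) = -2·x^4 - 4·x^3 + 2·x^2, leaving -3·x^3 - 5·x^2 + 5·x - 1
  leading term -3·x^3: subtract (-3·x)·g(x) = -3·x^3 - 6·x^2 + 3·x, leaving x^2 + 2·x - 1
  leading term x^2: subtract (1)·g(x) = x^2 + 2·x - 1, leaving 0
The remainder is 0, so f(x) = g(x) · h(x) with h(x) = -2·x^2 - 3·x + 1. Hence g | f, i.e. f ∈ (g).

Final answer: YES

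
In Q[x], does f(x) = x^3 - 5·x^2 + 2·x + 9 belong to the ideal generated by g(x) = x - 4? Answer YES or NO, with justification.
In Q[x] the ideal (g) consists of all multiples of g, so f ∈ (g) iff g | f, i.e. iff the remainder of f on division by g is 0. Divide f by g (g is monic, so eliminate the leading term of the running remainder at each step):
  leading term x^3: subtract (x^2)·g(x) = x^3 - 4·x^2, leaving -x^2 + 2·x + 9
  leading term -x^2: subtract (-x)·g(x) = -x^2 + 4·x, leaving 9 - 2·x
  leading term -2·x: subtract (-2)·g(x) = 8 - 2·x, leaving 1
The remainder r(x) = 1 ≠ 0 (and deg r < deg g), so g ∤ f, i.e. f ∉ (g).

Final answer: NO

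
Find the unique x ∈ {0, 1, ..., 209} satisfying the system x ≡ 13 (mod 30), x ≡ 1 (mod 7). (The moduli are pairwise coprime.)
The moduli 30, 7 are pairwise coprime, so by the CRT there is a unique solution mod 30·7 = 210.
Solve by successive substitution. Start with x ≡ 13 (mod 30).
  Combine with x ≡ 1 (mod 7): write x = 13 + 30·t and require 13 + 30·t ≡ 1 (mod 7), i.e. 30·t ≡ 1 − 13 ≡ 2 (mod 7). Since 30^(−1) ≡ 4 (mod 7) (30 ≡ 2 (mod 7)), t ≡ 4·2 ≡ 1 (mod 7). So x ≡ 13 + 30·1 = 43 (mod 210).
Unique solution in [0, 210): x = 43.

Final answer: x ≡ 43 (mod 210); the representative in [0, 210) is 43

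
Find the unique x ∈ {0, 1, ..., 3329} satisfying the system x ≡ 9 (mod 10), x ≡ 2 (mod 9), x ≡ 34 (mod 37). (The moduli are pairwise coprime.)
x ≡ 3179 (mod 3330); the representative in [0, 3330) is 3179

The moduli 10, 9, 37 are pairwise coprime, so by the CRT there is a unique solution mod 10·9·37 = 3330.
Solve by successive substitution. Start with x ≡ 9 (mod 10).
  Combine with x ≡ 2 (mod 9): write x = 9 + 10·t and require 9 + 10·t ≡ 2 (mod 9), i.e. 10·t ≡ 2 − 9 ≡ 2 (mod 9). Since 10^(−1) ≡ 1 (mod 9) (10 ≡ 1 (mod 9)), t ≡ 1·2 ≡ 2 (mod 9). So x ≡ 9 + 10·2 = 29 (mod 90).
  Combine with x ≡ 34 (mod 37): write x = 29 + 90·t and require 29 + 90·t ≡ 34 (mod 37), i.e. 90·t ≡ 34 − 29 ≡ 5 (mod 37). Since 90^(−1) ≡ 7 (mod 37) (90 ≡ 16 (mod 37)), t ≡ 7·5 ≡ 35 (mod 37). So x ≡ 29 + 90·35 = 3179 (mod 3330).
Unique solution in [0, 3330): x = 3179.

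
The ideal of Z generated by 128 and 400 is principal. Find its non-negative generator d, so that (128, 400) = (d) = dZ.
In the PID Z, (a, b) is generated by gcd(a, b). Compute gcd(400, 128) with the extended Euclidean algorithm, tracking rows (r, s, t) with s·400 + t·128 = r:
  row A: (400, 1, 0)   [1·400 + 0·128 = 400]
  row B: (128, 0, 1)   [0·400 + 1·128 = 128]
  400 = 3·128 + 16   → row C = row A − 3·row B = (16, 1, −3)   [check: 1·400 − 3·128 = 16]
  128 = 8·16 + 0   → remainder 0, stop. gcd = 16 (last nonzero row C).
So gcd(128, 400) = 16, with Bézout identity 1·400 − 3·128 = 16. Containment (⊇): the Bézout identity exhibits 16 as an element of (128, 400), giving (16) ⊆ (128, 400). Containment (⊆): since 16 | 128 and 16 | 400 (128 = 16·8, 400 = 16·25), every Z-linear combination of 128 and 400 is divisible by 16, so (128, 400) ⊆ (16). Therefore (128, 400) = (16), d = 16.

Final answer: (128, 400) = (16); d = 16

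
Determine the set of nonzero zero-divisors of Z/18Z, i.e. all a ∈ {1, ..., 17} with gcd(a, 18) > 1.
nonzero zero-divisors of Z/18Z = {2, 3, 4, 6, 8, 9, 10, 12, 14, 15, 16}

An element a ∈ Z/18Z (with a ≠ 0) is a zero-divisor iff gcd(a, 18) > 1 (because a is a unit precisely when gcd(a, n) = 1, and in Z/nZ every nonzero, non-unit element is a zero-divisor). Scan a = 1, ..., 17 and keep those with gcd(a, 18) > 1:
  gcd(2, 18) = 2, gcd(3, 18) = 3, gcd(4, 18) = 2, gcd(6, 18) = 6, gcd(8, 18) = 2, gcd(9, 18) = 9, gcd(10, 18) = 2, gcd(12, 18) = 6, gcd(14, 18) = 2, gcd(15, 18) = 3, gcd(16, 18) = 2.
All other a ∈ {1, ..., 17} have gcd(a, 18) = 1 and are units. So the nonzero zero-divisors are exactly the 11 values of a appearing in this scan.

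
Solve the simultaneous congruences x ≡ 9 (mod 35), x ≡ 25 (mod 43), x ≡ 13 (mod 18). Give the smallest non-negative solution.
x ≡ 14989 (mod 27090); the representative in [0, 27090) is 14989

The moduli 35, 43, 18 are pairwise coprime, so by the CRT there is a unique solution mod 35·43·18 = 27090.
Solve by successive substitution. Start with x ≡ 9 (mod 35).
  Combine with x ≡ 25 (mod 43): write x = 9 + 35·t and require 9 + 35·t ≡ 25 (mod 43), i.e. 35·t ≡ 25 − 9 ≡ 16 (mod 43). Since 35^(−1) ≡ 16 (mod 43), t ≡ 16·16 ≡ 41 (mod 43). So x ≡ 9 + 35·41 = 1444 (mod 1505).
  Combine with x ≡ 13 (mod 18): write x = 1444 + 1505·t and require 1444 + 1505·t ≡ 13 (mod 18), i.e. 1505·t ≡ 13 − 1444 ≡ 9 (mod 18). Since 1505^(−1) ≡ 5 (mod 18) (1505 ≡ 11 (mod 18)), t ≡ 5·9 ≡ 9 (mod 18). So x ≡ 1444 + 1505·9 = 14989 (mod 27090).
Unique solution in [0, 27090): x = 14989.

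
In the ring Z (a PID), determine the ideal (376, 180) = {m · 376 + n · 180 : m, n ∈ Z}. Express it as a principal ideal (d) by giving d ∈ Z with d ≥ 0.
In the PID Z, (a, b) is generated by gcd(a, b). Compute gcd(376, 180) with the extended Euclidean algorithm, tracking rows (r, s, t) with s·376 + t·180 = r:
  row A: (376, 1, 0)   [1·376 + 0·180 = 376]
  row B: (180, 0, 1)   [0·376 + 1·180 = 180]
  376 = 2·180 + 16   → row C = row A − 2·row B = (16, 1, −2)   [check: 1·376 − 2·180 = 16]
  180 = 11·16 + 4   → row D = row B − 11·row C = (4, −11, 23)   [check: −11·376 + 23·180 = 4]
  16 = 4·4 + 0   → remainder 0, stop. gcd = 4 (last nonzero row D).
So gcd(376, 180) = 4, with Bézout identity −11·376 + 23·180 = 4. Containment (⊇): the Bézout identity exhibits 4 as an element of (376, 180), giving (4) ⊆ (376, 180). Containment (⊆): since 4 | 376 and 4 | 180 (376 = 4·94, 180 = 4·45), every Z-linear combination of 376 and 180 is divisible by 4, so (376, 180) ⊆ (4). Therefore (376, 180) = (4), d = 4.

Final answer: (376, 180) = (4); d = 4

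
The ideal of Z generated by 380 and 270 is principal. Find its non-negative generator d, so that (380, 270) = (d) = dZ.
In the PID Z, (a, b) is generated by gcd(a, b). Compute gcd(380, 270) with the extended Euclidean algorithm, tracking rows (r, s, t) with s·380 + t·270 = r:
  row A: (380, 1, 0)   [1·380 + 0·270 = 380]
  row B: (270, 0, 1)   [0·380 + 1·270 = 270]
  380 = 1·270 + 110   → row C = row A − 1·row B = (110, 1, −1)   [check: 1·380 − 1·270 = 110]
  270 = 2·110 + 50   → row D = row B − 2·row C = (50, −2, 3)   [check: −2·380 + 3·270 = 50]
  110 = 2·50 + 10   → row E = row C − 2·row D = (10, 5, −7)   [check: 5·380 − 7·270 = 10]
  50 = 5·10 + 0   → remainder 0, stop. gcd = 10 (last nonzero row E).
So gcd(380, 270) = 10, with Bézout identity 5·380 − 7·270 = 10. Containment (⊇): the Bézout identity exhibits 10 as an element of (380, 270), giving (10) ⊆ (380, 270). Containment (⊆): since 10 | 380 and 10 | 270 (380 = 10·38, 270 = 10·27), every Z-linear combination of 380 and 270 is divisible by 10, so (380, 270) ⊆ (10). Therefore (380, 270) = (10), d = 10.

Final answer: (380, 270) = (10); d = 10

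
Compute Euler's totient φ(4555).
φ is multiplicative, with φ(p^e) = p^e − p^(e−1). Factorise 4555 = 5 · 911. Then
  φ(4555) = (5 − 1) · (911 − 1) = 4 · 910 = 3640.

Final answer: φ(4555) = 3640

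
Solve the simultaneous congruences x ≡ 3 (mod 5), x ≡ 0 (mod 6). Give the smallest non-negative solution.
The moduli 5, 6 are pairwise coprime, so by the CRT there is a unique solution mod 5·6 = 30.
Solve by successive substitution. Start with x ≡ 3 (mod 5).
  Combine with x ≡ 0 (mod 6): write x = 3 + 5·t and require 3 + 5·t ≡ 0 (mod 6), i.e. 5·t ≡ 0 − 3 ≡ 3 (mod 6). Since 5^(−1) ≡ 5 (mod 6), t ≡ 5·3 ≡ 3 (mod 6). So x ≡ 3 + 5·3 = 18 (mod 30).
Unique solution in [0, 30): x = 18.

Final answer: x ≡ 18 (mod 30); the representative in [0, 30) is 18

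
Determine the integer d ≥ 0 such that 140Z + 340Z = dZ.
In the PID Z, (a, b) is generated by gcd(a, b). Compute gcd(340, 140) with the extended Euclidean algorithm, tracking rows (r, s, t) with s·340 + t·140 = r:
  row A: (340, 1, 0)   [1·340 + 0·140 = 340]
  row B: (140, 0, 1)   [0·340 + 1·140 = 140]
  340 = 2·140 + 60   → row C = row A − 2·row B = (60, 1, −2)   [check: 1·340 − 2·140 = 60]
  140 = 2·60 + 20   → row D = row B − 2·row C = (20, −2, 5)   [check: −2·340 + 5·140 = 20]
  60 = 3·20 + 0   → remainder 0, stop. gcd = 20 (last nonzero row D).
So gcd(140, 340) = 20, with Bézout identity −2·340 + 5·140 = 20. Containment (⊇): the Bézout identity exhibits 20 as an element of (140, 340), giving (20) ⊆ (140, 340). Containment (⊆): since 20 | 140 and 20 | 340 (140 = 20·7, 340 = 20·17), every Z-linear combination of 140 and 340 is divisible by 20, so (140, 340) ⊆ (20). Therefore (140, 340) = (20), d = 20.

Final answer: (140, 340) = (20); d = 20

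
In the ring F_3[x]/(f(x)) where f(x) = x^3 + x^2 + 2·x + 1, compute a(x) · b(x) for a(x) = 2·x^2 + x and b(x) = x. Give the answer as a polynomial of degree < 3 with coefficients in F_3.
Multiply as integer polynomials: a · b = 2·x^3 + x^2. Reducing coefficients mod 3: a · b ≡ 2·x^3 + x^2. Now divide by f(x) = x^3 + x^2 + 2·x + 1 in F_3[x], eliminating the leading term at each step:
  leading term 2·x^3: subtract (2)·f(x) = 2·x^3 + 2·x^2 + x + 2, leaving 2·x^2 + 2·x + 1 (coefficients mod 3)
The degree is now < 3, so this is the remainder. Hence a · b ≡ 2·x^2 + 2·x + 1 in F_3[x]/(f).

Final answer: a · b ≡ 2·x^2 + 2·x + 1 (mod f(x))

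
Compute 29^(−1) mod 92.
29^(−1) ≡ 73 (mod 92)

Apply the extended Euclidean algorithm to (92, 29), tracking rows (r, s, t) with s·92 + t·29 = r. Each division r_prev = q·r_cur + r_new produces the new row as (previous row) − q·(current row):
  row A: (92, 1, 0)   [1·92 + 0·29 = 92]
  row B: (29, 0, 1)   [0·92 + 1·29 = 29]
  92 = 3·29 + 5   → row C = row A − 3·row B = (5, 1, −3)   [check: 1·92 − 3·29 = 5]
  29 = 5·5 + 4   → row D = row B − 5·row C = (4, −5, 16)   [check: −5·92 + 16·29 = 4]
  5 = 1·4 + 1   → row E = row C − 1·row D = (1, 6, −19)   [check: 6·92 − 19·29 = 1]
  4 = 4·1 + 0   → remainder 0, stop. gcd = 1 (last nonzero row E).
The gcd is 1, so 29 is invertible mod 92. The last nonzero row gives 6·92 − 19·29 = 1, so t = −19. So 29^(−1) ≡ −19 ≡ 73 (mod 92). Verify: 29 · 73 = 2117 ≡ 1 (mod 92). ✓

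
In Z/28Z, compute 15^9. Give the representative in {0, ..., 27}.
Use repeated squaring. Binary(9) = 1001. Walk through the bits of the exponent 9 left-to-right: at each bit after the leading one, square the running value, then multiply by 15 if the bit is 1 (always reducing mod 28):
  bit 1 = 1 (leading): start with 15.
  bit 2 = 0: square 15^2 = 225 ≡ 1 (mod 28).
  bit 3 = 0: square 1^2 = 1 (mod 28).
  bit 4 = 1: square 1^2 = 1; bit is 1, so multiply 1·15 = 15 (mod 28).
Final value: 15^9 ≡ 15 (mod 28).

Final answer: 15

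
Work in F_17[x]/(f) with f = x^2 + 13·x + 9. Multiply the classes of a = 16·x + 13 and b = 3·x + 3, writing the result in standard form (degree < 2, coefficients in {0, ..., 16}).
a · b ≡ 7·x + 15 (mod f(x))

Multiply as integer polynomials: a · b = 48·x^2 + 87·x + 39. Reducing coefficients mod 17: a · b ≡ 14·x^2 + 2·x + 5. Now divide by f(x) = x^2 + 13·x + 9 in F_17[x], eliminating the leading term at each step:
  leading term 14·x^2: subtract (14)·f(x) = 14·x^2 + 12·x + 7, leaving 7·x + 15 (coefficients mod 17)
The degree is now < 2, so this is the remainder. Hence a · b ≡ 7·x + 15 in F_17[x]/(f).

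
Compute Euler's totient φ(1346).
φ(1346) = 672

φ is multiplicative, with φ(p^e) = p^e − p^(e−1). Factorise 1346 = 2 · 673. Then
  φ(1346) = (2 − 1) · (673 − 1) = 1 · 672 = 672.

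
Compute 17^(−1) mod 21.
17^(−1) ≡ 5 (mod 21)

Apply the extended Euclidean algorithm to (21, 17), tracking rows (r, s, t) with s·21 + t·17 = r. Each division r_prev = q·r_cur + r_new produces the new row as (previous row) − q·(current row):
  row A: (21, 1, 0)   [1·21 + 0·17 = 21]
  row B: (17, 0, 1)   [0·21 + 1·17 = 17]
  21 = 1·17 + 4   → row C = row A − 1·row B = (4, 1, −1)   [check: 1·21 − 1·17 = 4]
  17 = 4·4 + 1   → row D = row B − 4·row C = (1, −4, 5)   [check: −4·21 + 5·17 = 1]
  4 = 4·1 + 0   → remainder 0, stop. gcd = 1 (last nonzero row D).
The gcd is 1, so 17 is invertible mod 21. The last nonzero row gives −4·21 + 5·17 = 1, so t = 5. So 17^(−1) ≡ 5 (mod 21). Verify: 17 · 5 = 85 ≡ 1 (mod 21). ✓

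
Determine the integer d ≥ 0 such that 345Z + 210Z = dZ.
(345, 210) = (15); d = 15

In the PID Z, (a, b) is generated by gcd(a, b). Compute gcd(345, 210) with the extended Euclidean algorithm, tracking rows (r, s, t) with s·345 + t·210 = r:
  row A: (345, 1, 0)   [1·345 + 0·210 = 345]
  row B: (210, 0, 1)   [0·345 + 1·210 = 210]
  345 = 1·210 + 135   → row C = row A − 1·row B = (135, 1, −1)   [check: 1·345 − 1·210 = 135]
  210 = 1·135 + 75   → row D = row B − 1·row C = (75, −1, 2)   [check: −1·345 + 2·210 = 75]
  135 = 1·75 + 60   → row E = row C − 1·row D = (60, 2, −3)   [check: 2·345 − 3·210 = 60]
  75 = 1·60 + 15   → row F = row D − 1·row E = (15, −3, 5)   [check: −3·345 + 5·210 = 15]
  60 = 4·15 + 0   → remainder 0, stop. gcd = 15 (last nonzero row F).
So gcd(345, 210) = 15, with Bézout identity −3·345 + 5·210 = 15. Containment (⊇): the Bézout identity exhibits 15 as an element of (345, 210), giving (15) ⊆ (345, 210). Containment (⊆): since 15 | 345 and 15 | 210 (345 = 15·23, 210 = 15·14), every Z-linear combination of 345 and 210 is divisible by 15, so (345, 210) ⊆ (15). Therefore (345, 210) = (15), d = 15.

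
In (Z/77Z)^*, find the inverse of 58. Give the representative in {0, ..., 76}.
58^(−1) ≡ 4 (mod 77)

Apply the extended Euclidean algorithm to (77, 58), tracking rows (r, s, t) with s·77 + t·58 = r. Each division r_prev = q·r_cur + r_new produces the new row as (previous row) − q·(current row):
  row A: (77, 1, 0)   [1·77 + 0·58 = 77]
  row B: (58, 0, 1)   [0·77 + 1·58 = 58]
  77 = 1·58 + 19   → row C = row A − 1·row B = (19, 1, −1)   [check: 1·77 − 1·58 = 19]
  58 = 3·19 + 1   → row D = row B − 3·row C = (1, −3, 4)   [check: −3·77 + 4·58 = 1]
  19 = 19·1 + 0   → remainder 0, stop. gcd = 1 (last nonzero row D).
The gcd is 1, so 58 is invertible mod 77. The last nonzero row gives −3·77 + 4·58 = 1, so t = 4. So 58^(−1) ≡ 4 (mod 77). Verify: 58 · 4 = 232 ≡ 1 (mod 77). ✓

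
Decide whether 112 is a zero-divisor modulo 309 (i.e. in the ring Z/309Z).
gcd(112, 309) = 1, so 112 is a unit in Z/309Z (it has a multiplicative inverse). A unit cannot be a zero-divisor: if 112·b ≡ 0 then multiplying both sides by 112^(−1) gives b ≡ 0. So 112 is not a zero-divisor.

Final answer: NO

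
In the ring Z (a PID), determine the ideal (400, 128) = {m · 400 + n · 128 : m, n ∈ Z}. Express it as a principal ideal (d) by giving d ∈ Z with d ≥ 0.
In the PID Z, (a, b) is generated by gcd(a, b). Compute gcd(400, 128) with the extended Euclidean algorithm, tracking rows (r, s, t) with s·400 + t·128 = r:
  row A: (400, 1, 0)   [1·400 + 0·128 = 400]
  row B: (128, 0, 1)   [0·400 + 1·128 = 128]
  400 = 3·128 + 16   → row C = row A − 3·row B = (16, 1, −3)   [check: 1·400 − 3·128 = 16]
  128 = 8·16 + 0   → remainder 0, stop. gcd = 16 (last nonzero row C).
So gcd(400, 128) = 16, with Bézout identity 1·400 − 3·128 = 16. Containment (⊇): the Bézout identity exhibits 16 as an element of (400, 128), giving (16) ⊆ (400, 128). Containment (⊆): since 16 | 400 and 16 | 128 (400 = 16·25, 128 = 16·8), every Z-linear combination of 400 and 128 is divisible by 16, so (400, 128) ⊆ (16). Therefore (400, 128) = (16), d = 16.

Final answer: (400, 128) = (16); d = 16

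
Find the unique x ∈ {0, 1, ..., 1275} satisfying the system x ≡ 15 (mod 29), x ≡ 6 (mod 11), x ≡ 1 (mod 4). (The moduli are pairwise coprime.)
The moduli 29, 11, 4 are pairwise coprime, so by the CRT there is a unique solution mod 29·11·4 = 1276.
Solve by successive substitution. Start with x ≡ 15 (mod 29).
  Combine with x ≡ 6 (mod 11): write x = 15 + 29·t and require 15 + 29·t ≡ 6 (mod 11), i.e. 29·t ≡ 6 − 15 ≡ 2 (mod 11). Since 29^(−1) ≡ 8 (mod 11) (29 ≡ 7 (mod 11)), t ≡ 8·2 ≡ 5 (mod 11). So x ≡ 15 + 29·5 = 160 (mod 319).
  Combine with x ≡ 1 (mod 4): write x = 160 + 319·t and require 160 + 319·t ≡ 1 (mod 4), i.e. 319·t ≡ 1 − 160 ≡ 1 (mod 4). Since 319^(−1) ≡ 3 (mod 4) (319 ≡ 3 (mod 4)), t ≡ 3·1 ≡ 3 (mod 4). So x ≡ 160 + 319·3 = 1117 (mod 1276).
Unique solution in [0, 1276): x = 1117.

Final answer: x ≡ 1117 (mod 1276); the representative in [0, 1276) is 1117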